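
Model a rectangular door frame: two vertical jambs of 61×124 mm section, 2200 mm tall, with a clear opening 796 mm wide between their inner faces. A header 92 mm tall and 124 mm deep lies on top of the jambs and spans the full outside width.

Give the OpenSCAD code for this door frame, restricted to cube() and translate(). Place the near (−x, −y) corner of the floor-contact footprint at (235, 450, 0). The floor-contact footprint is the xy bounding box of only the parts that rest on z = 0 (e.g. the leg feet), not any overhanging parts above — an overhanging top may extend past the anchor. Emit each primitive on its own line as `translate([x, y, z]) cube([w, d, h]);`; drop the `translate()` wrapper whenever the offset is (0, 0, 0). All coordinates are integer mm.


translate([235, 450, 0]) cube([61, 124, 2200]);
translate([1092, 450, 0]) cube([61, 124, 2200]);
translate([235, 450, 2200]) cube([918, 124, 92]);


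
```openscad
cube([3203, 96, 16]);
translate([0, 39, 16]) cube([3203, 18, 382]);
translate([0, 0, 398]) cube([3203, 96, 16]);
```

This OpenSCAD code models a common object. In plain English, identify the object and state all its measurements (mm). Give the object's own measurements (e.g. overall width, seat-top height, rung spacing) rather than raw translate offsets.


An I-beam lying along x, 3203 mm long. Overall section height 414 mm. Two flanges 96 mm wide (y) and 16 mm thick, one on the floor and one at the top; a web 18 mm thick runs between them, centred on the flange width.


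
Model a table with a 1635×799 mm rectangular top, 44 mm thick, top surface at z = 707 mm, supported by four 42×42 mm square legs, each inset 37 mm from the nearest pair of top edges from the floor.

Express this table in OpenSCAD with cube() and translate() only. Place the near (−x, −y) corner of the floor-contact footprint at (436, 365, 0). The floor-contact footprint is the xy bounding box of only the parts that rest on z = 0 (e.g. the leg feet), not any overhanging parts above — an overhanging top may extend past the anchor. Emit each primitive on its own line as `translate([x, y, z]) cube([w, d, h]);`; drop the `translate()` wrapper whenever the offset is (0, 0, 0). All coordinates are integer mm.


// leg_h = 707 - 44 = 663
translate([399, 328, 663]) cube([1635, 799, 44]);
translate([436, 365, 0]) cube([42, 42, 663]);
translate([1955, 365, 0]) cube([42, 42, 663]);
translate([436, 1048, 0]) cube([42, 42, 663]);
translate([1955, 1048, 0]) cube([42, 42, 663]);


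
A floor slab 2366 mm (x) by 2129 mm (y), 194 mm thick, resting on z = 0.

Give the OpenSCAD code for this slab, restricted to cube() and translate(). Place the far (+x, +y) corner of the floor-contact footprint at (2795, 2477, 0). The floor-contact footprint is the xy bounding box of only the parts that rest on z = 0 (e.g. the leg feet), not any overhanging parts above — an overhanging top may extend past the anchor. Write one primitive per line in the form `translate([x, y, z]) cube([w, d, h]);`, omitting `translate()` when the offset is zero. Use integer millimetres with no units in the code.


translate([429, 348, 0]) cube([2366, 2129, 194]);


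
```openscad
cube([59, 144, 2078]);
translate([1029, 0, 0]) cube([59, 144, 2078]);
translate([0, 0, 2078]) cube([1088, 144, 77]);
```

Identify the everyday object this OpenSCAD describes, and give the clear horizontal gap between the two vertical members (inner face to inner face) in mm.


A door frame. The clear opening width is 970 mm.

Two 2078 mm tall posts with a header on top — a door frame. The left jamb is 59 mm wide at x = 0; the right jamb starts at x = 1029. The clear opening is 1029 − 59 = 970 mm.


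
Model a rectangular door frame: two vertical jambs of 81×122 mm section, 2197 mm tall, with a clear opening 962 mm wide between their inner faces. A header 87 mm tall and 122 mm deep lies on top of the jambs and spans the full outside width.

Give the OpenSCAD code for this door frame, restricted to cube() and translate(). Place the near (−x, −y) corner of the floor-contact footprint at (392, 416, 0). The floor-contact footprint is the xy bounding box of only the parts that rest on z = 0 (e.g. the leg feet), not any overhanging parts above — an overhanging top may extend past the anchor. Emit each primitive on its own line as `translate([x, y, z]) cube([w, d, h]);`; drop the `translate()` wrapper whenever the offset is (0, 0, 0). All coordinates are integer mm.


translate([392, 416, 0]) cube([81, 122, 2197]);
translate([1435, 416, 0]) cube([81, 122, 2197]);
translate([392, 416, 2197]) cube([1124, 122, 87]);


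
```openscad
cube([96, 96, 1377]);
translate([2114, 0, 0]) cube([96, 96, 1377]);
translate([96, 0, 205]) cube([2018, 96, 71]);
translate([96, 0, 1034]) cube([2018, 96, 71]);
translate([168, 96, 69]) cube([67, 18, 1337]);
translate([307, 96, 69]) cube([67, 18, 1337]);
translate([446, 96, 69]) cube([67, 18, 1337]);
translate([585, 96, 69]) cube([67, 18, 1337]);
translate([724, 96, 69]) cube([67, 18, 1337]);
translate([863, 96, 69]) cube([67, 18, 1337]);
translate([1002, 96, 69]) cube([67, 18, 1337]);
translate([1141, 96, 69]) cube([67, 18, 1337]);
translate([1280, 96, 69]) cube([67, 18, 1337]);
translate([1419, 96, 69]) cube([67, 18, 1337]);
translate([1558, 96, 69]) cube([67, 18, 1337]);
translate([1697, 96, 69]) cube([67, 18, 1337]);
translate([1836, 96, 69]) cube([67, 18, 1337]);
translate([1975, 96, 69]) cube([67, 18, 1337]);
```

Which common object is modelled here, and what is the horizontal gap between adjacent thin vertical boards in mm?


A fence section. The picket gap is 72 mm.

Two posts, two rails, 14 pickets — a fence section. Span 2018 mm holds 14 pickets of 67 mm with 15 equal gaps: ⌊(2018 − 14·67) / 15⌋ = 72 mm.


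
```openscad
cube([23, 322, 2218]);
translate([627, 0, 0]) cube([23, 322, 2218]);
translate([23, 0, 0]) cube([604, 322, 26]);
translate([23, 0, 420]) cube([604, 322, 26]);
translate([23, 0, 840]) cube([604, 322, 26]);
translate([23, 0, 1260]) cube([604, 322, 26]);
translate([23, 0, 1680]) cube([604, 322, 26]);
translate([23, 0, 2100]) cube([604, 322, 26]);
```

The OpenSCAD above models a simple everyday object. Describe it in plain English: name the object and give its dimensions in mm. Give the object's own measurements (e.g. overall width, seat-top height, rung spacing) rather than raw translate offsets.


An open bookshelf. Two side panels, each 23 mm thick, 322 mm deep and 2218 mm tall, stand 650 mm apart (outside-to-outside). Between them sit 6 shelves, each 26 mm thick and 322 mm deep, spanning the full gap between the sides. The bottom shelf rests on the floor (its underside at z = 0) and the clear gap between one shelf's top and the next shelf's underside is 394 mm.


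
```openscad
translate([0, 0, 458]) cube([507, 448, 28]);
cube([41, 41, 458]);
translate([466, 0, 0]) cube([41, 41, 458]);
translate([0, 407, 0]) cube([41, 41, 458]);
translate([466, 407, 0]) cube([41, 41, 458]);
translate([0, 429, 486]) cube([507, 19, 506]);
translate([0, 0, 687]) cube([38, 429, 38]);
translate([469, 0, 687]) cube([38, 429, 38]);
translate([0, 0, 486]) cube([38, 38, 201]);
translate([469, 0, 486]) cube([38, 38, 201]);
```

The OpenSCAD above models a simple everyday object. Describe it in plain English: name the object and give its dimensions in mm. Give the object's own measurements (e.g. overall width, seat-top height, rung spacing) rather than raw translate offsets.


A chair. The seat is a 507×448×28 mm slab with its top at z = 486 mm, on four 41×41 mm corner legs (flush with the seat edges, standing on z = 0). A flat backrest 19 mm thick, 506 mm tall, spans the full seat width and rises from the seat top along its +y edge, rear face flush with the rear of the seat. Two armrests of 38×38 mm section run along each side from the seat's front edge to the front of the backrest, top faces 239 mm above the seat top and outer faces flush with the seat's x-edges; a 38×38 mm post under the front of each armrest stands on the seat at the front corner.


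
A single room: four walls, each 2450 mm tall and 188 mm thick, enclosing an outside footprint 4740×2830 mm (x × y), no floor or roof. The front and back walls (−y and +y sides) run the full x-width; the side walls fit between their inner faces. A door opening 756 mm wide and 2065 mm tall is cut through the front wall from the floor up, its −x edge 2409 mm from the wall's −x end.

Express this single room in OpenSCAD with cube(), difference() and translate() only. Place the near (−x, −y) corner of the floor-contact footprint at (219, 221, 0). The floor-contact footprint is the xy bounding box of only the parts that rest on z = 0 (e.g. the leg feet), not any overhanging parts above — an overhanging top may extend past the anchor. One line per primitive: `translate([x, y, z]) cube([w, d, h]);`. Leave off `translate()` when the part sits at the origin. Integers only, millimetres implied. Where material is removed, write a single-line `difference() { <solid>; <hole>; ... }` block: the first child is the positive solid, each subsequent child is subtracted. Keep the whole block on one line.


difference() { translate([219, 221, 0]) cube([4740, 188, 2450]); translate([2628, 221, 0]) cube([756, 188, 2065]); }
translate([219, 2863, 0]) cube([4740, 188, 2450]);
translate([219, 409, 0]) cube([188, 2454, 2450]);
translate([4771, 409, 0]) cube([188, 2454, 2450]);


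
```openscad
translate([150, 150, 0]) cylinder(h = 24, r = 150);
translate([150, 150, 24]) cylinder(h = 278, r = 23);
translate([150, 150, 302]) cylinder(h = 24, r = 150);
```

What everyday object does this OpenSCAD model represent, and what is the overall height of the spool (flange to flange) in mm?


A spool. The overall height is 326 mm.

Three coaxial cylinders, large–small–large — a spool. Two 24 mm flanges and a 278 mm core give 24 + 278 + 24 = 326 mm.


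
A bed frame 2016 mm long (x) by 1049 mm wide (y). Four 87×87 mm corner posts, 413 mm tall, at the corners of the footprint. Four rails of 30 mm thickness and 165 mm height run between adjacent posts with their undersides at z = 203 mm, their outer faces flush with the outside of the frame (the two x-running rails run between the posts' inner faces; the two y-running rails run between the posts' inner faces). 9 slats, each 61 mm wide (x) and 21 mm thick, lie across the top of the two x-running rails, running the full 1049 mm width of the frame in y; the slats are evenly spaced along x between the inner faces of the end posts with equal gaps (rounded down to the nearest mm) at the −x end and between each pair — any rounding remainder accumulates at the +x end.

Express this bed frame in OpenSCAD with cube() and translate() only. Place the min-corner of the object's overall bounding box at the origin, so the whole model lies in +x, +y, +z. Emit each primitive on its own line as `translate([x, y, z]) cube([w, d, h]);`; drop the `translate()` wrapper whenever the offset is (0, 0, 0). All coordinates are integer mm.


cube([87, 87, 413]);
translate([0, 962, 0]) cube([87, 87, 413]);
translate([1929, 0, 0]) cube([87, 87, 413]);
translate([1929, 962, 0]) cube([87, 87, 413]);
translate([87, 0, 203]) cube([1842, 30, 165]);
translate([87, 1019, 203]) cube([1842, 30, 165]);
translate([0, 87, 203]) cube([30, 875, 165]);
translate([1986, 87, 203]) cube([30, 875, 165]);
translate([216, 0, 368]) cube([61, 1049, 21]);
translate([406, 0, 368]) cube([61, 1049, 21]);
translate([596, 0, 368]) cube([61, 1049, 21]);
translate([786, 0, 368]) cube([61, 1049, 21]);
translate([976, 0, 368]) cube([61, 1049, 21]);
translate([1166, 0, 368]) cube([61, 1049, 21]);
translate([1356, 0, 368]) cube([61, 1049, 21]);
translate([1546, 0, 368]) cube([61, 1049, 21]);
translate([1736, 0, 368]) cube([61, 1049, 21]);


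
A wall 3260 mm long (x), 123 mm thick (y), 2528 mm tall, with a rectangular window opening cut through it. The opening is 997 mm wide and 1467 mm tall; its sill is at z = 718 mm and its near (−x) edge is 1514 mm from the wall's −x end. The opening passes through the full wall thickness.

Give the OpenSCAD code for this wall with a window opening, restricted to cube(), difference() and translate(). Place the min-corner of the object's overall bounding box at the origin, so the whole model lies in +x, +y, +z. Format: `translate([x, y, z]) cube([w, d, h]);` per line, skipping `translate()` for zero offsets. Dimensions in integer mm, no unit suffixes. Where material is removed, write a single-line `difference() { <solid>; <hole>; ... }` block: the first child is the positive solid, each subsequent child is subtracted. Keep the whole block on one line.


difference() { cube([3260, 123, 2528]); translate([1514, 0, 718]) cube([997, 123, 1467]); }


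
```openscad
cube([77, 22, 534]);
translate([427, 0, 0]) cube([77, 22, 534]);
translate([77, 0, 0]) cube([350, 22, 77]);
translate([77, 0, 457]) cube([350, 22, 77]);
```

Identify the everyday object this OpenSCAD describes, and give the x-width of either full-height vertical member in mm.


A picture frame. The border width is 77 mm.

Four thin pieces enclosing a rectangular opening — a picture frame. The two full-height stiles are 534 mm tall; the top rail sits at z = 457 and is 77 mm tall, so the border above the opening is 534 − 457 = 77 mm, matching the stile x-width.


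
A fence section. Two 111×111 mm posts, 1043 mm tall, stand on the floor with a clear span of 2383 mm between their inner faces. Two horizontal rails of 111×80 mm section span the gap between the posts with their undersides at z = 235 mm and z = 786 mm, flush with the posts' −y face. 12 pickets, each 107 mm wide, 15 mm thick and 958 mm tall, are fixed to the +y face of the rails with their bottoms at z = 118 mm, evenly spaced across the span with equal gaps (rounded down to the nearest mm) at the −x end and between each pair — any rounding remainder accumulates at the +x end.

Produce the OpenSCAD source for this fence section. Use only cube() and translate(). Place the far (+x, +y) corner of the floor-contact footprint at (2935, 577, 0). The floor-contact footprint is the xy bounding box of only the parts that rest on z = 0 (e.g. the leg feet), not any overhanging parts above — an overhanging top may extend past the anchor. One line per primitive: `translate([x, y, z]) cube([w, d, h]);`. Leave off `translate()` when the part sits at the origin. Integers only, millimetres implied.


translate([330, 466, 0]) cube([111, 111, 1043]);
translate([2824, 466, 0]) cube([111, 111, 1043]);
translate([441, 466, 235]) cube([2383, 111, 80]);
translate([441, 466, 786]) cube([2383, 111, 80]);
translate([525, 577, 118]) cube([107, 15, 958]);
translate([716, 577, 118]) cube([107, 15, 958]);
translate([907, 577, 118]) cube([107, 15, 958]);
translate([1098, 577, 118]) cube([107, 15, 958]);
translate([1289, 577, 118]) cube([107, 15, 958]);
translate([1480, 577, 118]) cube([107, 15, 958]);
translate([1671, 577, 118]) cube([107, 15, 958]);
translate([1862, 577, 118]) cube([107, 15, 958]);
translate([2053, 577, 118]) cube([107, 15, 958]);
translate([2244, 577, 118]) cube([107, 15, 958]);
translate([2435, 577, 118]) cube([107, 15, 958]);
translate([2626, 577, 118]) cube([107, 15, 958]);


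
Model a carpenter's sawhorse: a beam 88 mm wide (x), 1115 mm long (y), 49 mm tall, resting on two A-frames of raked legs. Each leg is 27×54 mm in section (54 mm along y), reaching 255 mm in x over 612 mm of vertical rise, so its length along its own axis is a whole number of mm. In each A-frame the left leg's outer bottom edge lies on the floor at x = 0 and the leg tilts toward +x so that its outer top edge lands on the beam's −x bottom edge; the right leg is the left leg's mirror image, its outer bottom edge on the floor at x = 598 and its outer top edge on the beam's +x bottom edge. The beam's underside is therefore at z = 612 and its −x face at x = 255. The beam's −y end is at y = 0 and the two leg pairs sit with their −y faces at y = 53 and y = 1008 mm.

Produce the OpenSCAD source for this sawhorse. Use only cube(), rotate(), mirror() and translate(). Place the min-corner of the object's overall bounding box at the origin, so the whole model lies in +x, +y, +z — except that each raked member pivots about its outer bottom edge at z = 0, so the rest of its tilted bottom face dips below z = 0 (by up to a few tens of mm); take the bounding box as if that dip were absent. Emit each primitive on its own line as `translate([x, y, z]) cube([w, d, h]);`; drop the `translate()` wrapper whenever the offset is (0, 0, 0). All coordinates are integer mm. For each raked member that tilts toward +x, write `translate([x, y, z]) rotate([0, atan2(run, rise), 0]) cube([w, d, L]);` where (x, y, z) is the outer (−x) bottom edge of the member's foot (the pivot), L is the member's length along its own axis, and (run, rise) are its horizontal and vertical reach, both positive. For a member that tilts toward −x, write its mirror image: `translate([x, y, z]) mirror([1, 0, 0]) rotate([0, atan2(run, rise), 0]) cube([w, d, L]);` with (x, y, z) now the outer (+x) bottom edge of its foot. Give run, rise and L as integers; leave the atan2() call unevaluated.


translate([255, 0, 612]) cube([88, 1115, 49]);
translate([0, 53, 0]) rotate([0, atan2(255, 612), 0]) cube([27, 54, 663]);
translate([598, 53, 0]) mirror([1, 0, 0]) rotate([0, atan2(255, 612), 0]) cube([27, 54, 663]);
translate([0, 1008, 0]) rotate([0, atan2(255, 612), 0]) cube([27, 54, 663]);
translate([598, 1008, 0]) mirror([1, 0, 0]) rotate([0, atan2(255, 612), 0]) cube([27, 54, 663]);


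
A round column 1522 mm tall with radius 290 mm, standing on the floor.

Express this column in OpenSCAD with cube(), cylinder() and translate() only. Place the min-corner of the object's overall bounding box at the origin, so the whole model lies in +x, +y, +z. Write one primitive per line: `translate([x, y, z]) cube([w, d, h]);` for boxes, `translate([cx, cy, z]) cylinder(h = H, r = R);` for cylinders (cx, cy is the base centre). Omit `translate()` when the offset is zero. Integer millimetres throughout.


translate([290, 290, 0]) cylinder(h = 1522, r = 290);


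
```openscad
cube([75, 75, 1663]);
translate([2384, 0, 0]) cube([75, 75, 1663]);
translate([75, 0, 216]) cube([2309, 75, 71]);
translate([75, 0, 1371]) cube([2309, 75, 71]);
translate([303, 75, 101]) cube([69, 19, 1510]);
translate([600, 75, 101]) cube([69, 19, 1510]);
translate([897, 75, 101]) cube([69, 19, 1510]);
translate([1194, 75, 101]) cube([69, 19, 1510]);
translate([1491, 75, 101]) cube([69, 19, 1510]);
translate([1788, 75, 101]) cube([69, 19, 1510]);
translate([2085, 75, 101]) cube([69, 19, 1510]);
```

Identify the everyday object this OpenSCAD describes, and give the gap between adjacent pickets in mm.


A fence section. The picket gap is 228 mm.

Two posts, two rails, 7 pickets — a fence section. Span 2309 mm holds 7 pickets of 69 mm with 8 equal gaps: ⌊(2309 − 7·69) / 8⌋ = 228 mm.


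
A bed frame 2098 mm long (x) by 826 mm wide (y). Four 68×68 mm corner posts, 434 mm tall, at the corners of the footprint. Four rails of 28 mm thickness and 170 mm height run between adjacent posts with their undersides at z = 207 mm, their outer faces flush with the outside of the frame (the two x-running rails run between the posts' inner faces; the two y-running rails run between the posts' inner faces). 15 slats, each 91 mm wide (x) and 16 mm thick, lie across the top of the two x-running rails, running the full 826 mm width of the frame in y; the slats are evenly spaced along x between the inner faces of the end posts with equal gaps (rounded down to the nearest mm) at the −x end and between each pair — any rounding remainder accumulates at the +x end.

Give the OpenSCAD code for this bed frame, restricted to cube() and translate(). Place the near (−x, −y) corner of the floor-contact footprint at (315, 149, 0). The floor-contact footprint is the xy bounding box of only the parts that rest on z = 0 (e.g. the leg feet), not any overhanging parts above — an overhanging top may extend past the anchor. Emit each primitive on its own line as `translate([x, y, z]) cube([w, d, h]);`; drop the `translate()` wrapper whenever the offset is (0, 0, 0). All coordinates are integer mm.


// slat z = rail_z + rail_h = 207 + 170 = 377
// slat gap = ⌊(1962 − 15·91) / 16⌋ = 37
translate([315, 149, 0]) cube([68, 68, 434]);
translate([315, 907, 0]) cube([68, 68, 434]);
translate([2345, 149, 0]) cube([68, 68, 434]);
translate([2345, 907, 0]) cube([68, 68, 434]);
translate([383, 149, 207]) cube([1962, 28, 170]);
translate([383, 947, 207]) cube([1962, 28, 170]);
translate([315, 217, 207]) cube([28, 690, 170]);
translate([2385, 217, 207]) cube([28, 690, 170]);
translate([420, 149, 377]) cube([91, 826, 16]);
translate([548, 149, 377]) cube([91, 826, 16]);
translate([676, 149, 377]) cube([91, 826, 16]);
translate([804, 149, 377]) cube([91, 826, 16]);
translate([932, 149, 377]) cube([91, 826, 16]);
translate([1060, 149, 377]) cube([91, 826, 16]);
translate([1188, 149, 377]) cube([91, 826, 16]);
translate([1316, 149, 377]) cube([91, 826, 16]);
translate([1444, 149, 377]) cube([91, 826, 16]);
translate([1572, 149, 377]) cube([91, 826, 16]);
translate([1700, 149, 377]) cube([91, 826, 16]);
translate([1828, 149, 377]) cube([91, 826, 16]);
translate([1956, 149, 377]) cube([91, 826, 16]);
translate([2084, 149, 377]) cube([91, 826, 16]);
translate([2212, 149, 377]) cube([91, 826, 16]);


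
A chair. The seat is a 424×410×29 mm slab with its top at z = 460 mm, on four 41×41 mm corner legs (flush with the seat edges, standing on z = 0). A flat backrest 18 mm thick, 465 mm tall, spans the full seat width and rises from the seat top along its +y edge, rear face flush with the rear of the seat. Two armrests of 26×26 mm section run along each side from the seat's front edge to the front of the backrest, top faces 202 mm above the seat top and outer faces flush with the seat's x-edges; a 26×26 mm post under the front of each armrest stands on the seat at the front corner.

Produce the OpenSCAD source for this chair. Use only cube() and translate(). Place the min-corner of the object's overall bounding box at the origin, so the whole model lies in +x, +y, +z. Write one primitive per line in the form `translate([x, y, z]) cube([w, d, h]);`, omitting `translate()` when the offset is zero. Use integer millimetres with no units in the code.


// leg_h = 460 - 29 = 431
// arm post h = 202 - 26 = 176
translate([0, 0, 431]) cube([424, 410, 29]);
cube([41, 41, 431]);
translate([383, 0, 0]) cube([41, 41, 431]);
translate([0, 369, 0]) cube([41, 41, 431]);
translate([383, 369, 0]) cube([41, 41, 431]);
translate([0, 392, 460]) cube([424, 18, 465]);
translate([0, 0, 636]) cube([26, 392, 26]);
translate([398, 0, 636]) cube([26, 392, 26]);
translate([0, 0, 460]) cube([26, 26, 176]);
translate([398, 0, 460]) cube([26, 26, 176]);


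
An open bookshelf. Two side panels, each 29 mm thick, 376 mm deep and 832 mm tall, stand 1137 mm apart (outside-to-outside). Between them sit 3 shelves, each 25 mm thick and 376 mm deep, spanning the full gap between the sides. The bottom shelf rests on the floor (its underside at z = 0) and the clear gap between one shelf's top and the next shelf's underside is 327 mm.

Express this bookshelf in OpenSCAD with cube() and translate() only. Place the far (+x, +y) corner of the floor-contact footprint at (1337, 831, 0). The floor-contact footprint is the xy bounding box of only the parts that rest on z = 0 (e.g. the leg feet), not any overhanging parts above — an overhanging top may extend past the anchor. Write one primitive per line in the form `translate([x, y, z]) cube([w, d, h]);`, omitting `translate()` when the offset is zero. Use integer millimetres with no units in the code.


translate([200, 455, 0]) cube([29, 376, 832]);
translate([1308, 455, 0]) cube([29, 376, 832]);
translate([229, 455, 0]) cube([1079, 376, 25]);
translate([229, 455, 352]) cube([1079, 376, 25]);
translate([229, 455, 704]) cube([1079, 376, 25]);


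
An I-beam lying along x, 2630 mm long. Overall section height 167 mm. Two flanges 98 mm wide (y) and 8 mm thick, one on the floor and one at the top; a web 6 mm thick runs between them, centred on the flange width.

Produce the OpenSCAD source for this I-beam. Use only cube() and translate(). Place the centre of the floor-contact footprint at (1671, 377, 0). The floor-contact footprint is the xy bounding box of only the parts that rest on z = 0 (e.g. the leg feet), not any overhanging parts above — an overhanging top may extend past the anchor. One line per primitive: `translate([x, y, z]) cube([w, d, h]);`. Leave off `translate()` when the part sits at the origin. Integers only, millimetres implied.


translate([356, 328, 0]) cube([2630, 98, 8]);
translate([356, 374, 8]) cube([2630, 6, 151]);
translate([356, 328, 159]) cube([2630, 98, 8]);


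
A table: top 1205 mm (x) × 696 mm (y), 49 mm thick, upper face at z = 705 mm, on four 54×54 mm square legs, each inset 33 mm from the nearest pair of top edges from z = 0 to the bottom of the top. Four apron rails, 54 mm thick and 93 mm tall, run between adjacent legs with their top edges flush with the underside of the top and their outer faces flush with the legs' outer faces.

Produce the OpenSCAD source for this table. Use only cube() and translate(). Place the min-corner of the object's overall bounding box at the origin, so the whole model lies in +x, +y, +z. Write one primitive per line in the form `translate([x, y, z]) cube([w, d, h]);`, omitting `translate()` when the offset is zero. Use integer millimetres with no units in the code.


translate([0, 0, 656]) cube([1205, 696, 49]);
translate([33, 33, 0]) cube([54, 54, 656]);
translate([1118, 33, 0]) cube([54, 54, 656]);
translate([33, 609, 0]) cube([54, 54, 656]);
translate([1118, 609, 0]) cube([54, 54, 656]);
translate([87, 33, 563]) cube([1031, 54, 93]);
translate([87, 609, 563]) cube([1031, 54, 93]);
translate([33, 87, 563]) cube([54, 522, 93]);
translate([1118, 87, 563]) cube([54, 522, 93]);


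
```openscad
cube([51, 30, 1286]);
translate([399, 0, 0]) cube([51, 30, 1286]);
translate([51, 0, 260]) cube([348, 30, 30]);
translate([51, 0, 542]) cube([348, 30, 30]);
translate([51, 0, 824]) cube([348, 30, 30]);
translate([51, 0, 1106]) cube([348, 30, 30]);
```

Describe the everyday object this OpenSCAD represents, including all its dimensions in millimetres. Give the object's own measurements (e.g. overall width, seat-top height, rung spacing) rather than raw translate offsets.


A straight ladder. Two 51×30 mm vertical rails, 1286 mm tall, stand 450 mm apart (outside-to-outside) with their front faces coplanar on the −y side. 4 rungs, each 30 mm deep and 30 mm tall, span between the inner faces of the rails, front faces flush with the rails. The lowest rung's underside is at z = 260 mm and rungs are spaced 282 mm apart (underside to underside).


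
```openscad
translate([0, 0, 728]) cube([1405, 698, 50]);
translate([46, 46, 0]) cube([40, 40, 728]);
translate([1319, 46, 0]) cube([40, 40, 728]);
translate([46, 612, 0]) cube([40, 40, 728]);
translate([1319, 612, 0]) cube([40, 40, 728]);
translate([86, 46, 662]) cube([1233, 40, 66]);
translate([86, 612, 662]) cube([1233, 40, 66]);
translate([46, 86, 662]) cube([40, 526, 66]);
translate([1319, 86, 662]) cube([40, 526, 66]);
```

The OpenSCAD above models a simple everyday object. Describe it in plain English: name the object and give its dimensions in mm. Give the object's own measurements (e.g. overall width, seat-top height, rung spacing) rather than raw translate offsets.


A rectangular dining table. The top is 1405×698×50 mm with its upper surface at z = 778 mm. It stands on four 40×40 mm square legs, each inset 46 mm from the nearest pair of top edges, running from the floor to the underside of the top. Four apron rails, 40 mm thick and 66 mm tall, run between adjacent legs with their top edges flush with the underside of the top and their outer faces flush with the legs' outer faces.


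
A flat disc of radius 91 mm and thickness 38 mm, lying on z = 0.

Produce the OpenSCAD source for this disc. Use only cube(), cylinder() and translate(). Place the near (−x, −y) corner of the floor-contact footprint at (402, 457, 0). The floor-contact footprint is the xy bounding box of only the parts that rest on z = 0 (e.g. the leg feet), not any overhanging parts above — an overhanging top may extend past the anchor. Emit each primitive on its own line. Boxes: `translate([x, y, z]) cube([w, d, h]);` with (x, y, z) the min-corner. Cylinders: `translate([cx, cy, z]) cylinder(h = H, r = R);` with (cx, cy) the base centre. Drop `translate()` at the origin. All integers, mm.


translate([493, 548, 0]) cylinder(h = 38, r = 91);


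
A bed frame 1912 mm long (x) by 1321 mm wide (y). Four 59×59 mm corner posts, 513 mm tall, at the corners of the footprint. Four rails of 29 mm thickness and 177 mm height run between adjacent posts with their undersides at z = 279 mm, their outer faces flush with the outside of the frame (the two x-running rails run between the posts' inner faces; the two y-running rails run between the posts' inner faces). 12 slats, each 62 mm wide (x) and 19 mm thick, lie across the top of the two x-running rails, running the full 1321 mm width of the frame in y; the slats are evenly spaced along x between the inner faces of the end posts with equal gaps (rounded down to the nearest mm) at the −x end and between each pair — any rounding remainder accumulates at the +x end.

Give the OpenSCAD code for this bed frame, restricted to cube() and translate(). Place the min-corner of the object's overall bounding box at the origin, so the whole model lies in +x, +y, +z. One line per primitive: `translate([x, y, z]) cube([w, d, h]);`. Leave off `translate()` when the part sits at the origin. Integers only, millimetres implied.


cube([59, 59, 513]);
translate([0, 1262, 0]) cube([59, 59, 513]);
translate([1853, 0, 0]) cube([59, 59, 513]);
translate([1853, 1262, 0]) cube([59, 59, 513]);
translate([59, 0, 279]) cube([1794, 29, 177]);
translate([59, 1292, 279]) cube([1794, 29, 177]);
translate([0, 59, 279]) cube([29, 1203, 177]);
translate([1883, 59, 279]) cube([29, 1203, 177]);
translate([139, 0, 456]) cube([62, 1321, 19]);
translate([281, 0, 456]) cube([62, 1321, 19]);
translate([423, 0, 456]) cube([62, 1321, 19]);
translate([565, 0, 456]) cube([62, 1321, 19]);
translate([707, 0, 456]) cube([62, 1321, 19]);
translate([849, 0, 456]) cube([62, 1321, 19]);
translate([991, 0, 456]) cube([62, 1321, 19]);
translate([1133, 0, 456]) cube([62, 1321, 19]);
translate([1275, 0, 456]) cube([62, 1321, 19]);
translate([1417, 0, 456]) cube([62, 1321, 19]);
translate([1559, 0, 456]) cube([62, 1321, 19]);
translate([1701, 0, 456]) cube([62, 1321, 19]);


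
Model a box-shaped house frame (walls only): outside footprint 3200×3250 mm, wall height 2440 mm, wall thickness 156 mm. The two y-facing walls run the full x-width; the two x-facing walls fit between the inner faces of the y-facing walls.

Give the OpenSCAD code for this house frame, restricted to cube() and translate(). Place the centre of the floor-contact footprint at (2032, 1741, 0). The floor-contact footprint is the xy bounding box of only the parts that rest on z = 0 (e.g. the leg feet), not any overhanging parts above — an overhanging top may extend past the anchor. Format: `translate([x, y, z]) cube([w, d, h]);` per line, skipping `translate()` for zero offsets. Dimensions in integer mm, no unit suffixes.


translate([432, 116, 0]) cube([3200, 156, 2440]);
translate([432, 3210, 0]) cube([3200, 156, 2440]);
translate([432, 272, 0]) cube([156, 2938, 2440]);
translate([3476, 272, 0]) cube([156, 2938, 2440]);


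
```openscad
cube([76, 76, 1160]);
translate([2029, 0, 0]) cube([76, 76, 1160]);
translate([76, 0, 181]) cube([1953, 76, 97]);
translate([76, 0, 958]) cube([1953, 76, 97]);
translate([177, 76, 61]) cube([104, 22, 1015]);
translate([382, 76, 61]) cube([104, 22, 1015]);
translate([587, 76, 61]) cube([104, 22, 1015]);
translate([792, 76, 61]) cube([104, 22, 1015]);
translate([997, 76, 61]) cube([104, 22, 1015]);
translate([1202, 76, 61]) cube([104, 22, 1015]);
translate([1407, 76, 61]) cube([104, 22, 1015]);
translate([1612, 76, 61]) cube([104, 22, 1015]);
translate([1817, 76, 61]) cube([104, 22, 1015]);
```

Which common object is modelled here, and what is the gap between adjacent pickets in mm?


A fence section. The picket gap is 101 mm.

Two posts, two rails, 9 pickets — a fence section. Span 1953 mm holds 9 pickets of 104 mm with 10 equal gaps: ⌊(1953 − 9·104) / 10⌋ = 101 mm.


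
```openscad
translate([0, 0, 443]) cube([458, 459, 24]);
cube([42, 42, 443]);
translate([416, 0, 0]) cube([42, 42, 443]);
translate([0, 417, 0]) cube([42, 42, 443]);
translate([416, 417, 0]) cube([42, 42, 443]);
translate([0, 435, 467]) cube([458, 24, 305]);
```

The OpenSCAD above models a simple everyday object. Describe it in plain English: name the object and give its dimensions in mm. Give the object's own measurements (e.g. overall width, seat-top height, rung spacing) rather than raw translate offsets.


A chair. The seat is a 458×459×24 mm slab with its top at z = 467 mm, on four 42×42 mm corner legs (flush with the seat edges, standing on z = 0). A flat backrest 24 mm thick, 305 mm tall, spans the full seat width and rises from the seat top along its +y edge, rear face flush with the rear of the seat.


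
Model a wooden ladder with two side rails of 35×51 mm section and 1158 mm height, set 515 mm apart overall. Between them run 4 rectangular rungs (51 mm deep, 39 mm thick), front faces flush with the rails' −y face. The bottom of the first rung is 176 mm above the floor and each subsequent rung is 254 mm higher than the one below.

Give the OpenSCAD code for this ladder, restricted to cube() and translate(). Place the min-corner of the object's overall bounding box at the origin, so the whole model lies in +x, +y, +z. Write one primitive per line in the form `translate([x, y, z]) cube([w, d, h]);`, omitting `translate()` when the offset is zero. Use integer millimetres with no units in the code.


cube([35, 51, 1158]);
translate([480, 0, 0]) cube([35, 51, 1158]);
translate([35, 0, 176]) cube([445, 51, 39]);
translate([35, 0, 430]) cube([445, 51, 39]);
translate([35, 0, 684]) cube([445, 51, 39]);
translate([35, 0, 938]) cube([445, 51, 39]);


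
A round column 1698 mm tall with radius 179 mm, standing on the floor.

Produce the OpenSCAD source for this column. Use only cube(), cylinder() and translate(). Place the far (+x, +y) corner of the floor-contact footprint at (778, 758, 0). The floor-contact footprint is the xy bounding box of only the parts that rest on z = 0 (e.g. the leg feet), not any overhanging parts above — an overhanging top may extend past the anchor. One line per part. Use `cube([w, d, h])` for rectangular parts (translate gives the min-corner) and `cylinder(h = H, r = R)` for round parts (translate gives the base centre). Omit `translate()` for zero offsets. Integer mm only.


translate([599, 579, 0]) cylinder(h = 1698, r = 179);


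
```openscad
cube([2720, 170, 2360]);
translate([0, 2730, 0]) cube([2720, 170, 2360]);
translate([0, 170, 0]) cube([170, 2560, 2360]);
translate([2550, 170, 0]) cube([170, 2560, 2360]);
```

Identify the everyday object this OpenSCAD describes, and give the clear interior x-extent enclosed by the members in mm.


A house (or room) frame. The interior width is 2380 mm.

Four 2360 mm walls enclosing a rectangle with no floor or roof — a room or house frame. Outside width is 2720 mm and wall thickness is 170 mm, so the interior width is 2720 − 2 × 170 = 2380 mm.


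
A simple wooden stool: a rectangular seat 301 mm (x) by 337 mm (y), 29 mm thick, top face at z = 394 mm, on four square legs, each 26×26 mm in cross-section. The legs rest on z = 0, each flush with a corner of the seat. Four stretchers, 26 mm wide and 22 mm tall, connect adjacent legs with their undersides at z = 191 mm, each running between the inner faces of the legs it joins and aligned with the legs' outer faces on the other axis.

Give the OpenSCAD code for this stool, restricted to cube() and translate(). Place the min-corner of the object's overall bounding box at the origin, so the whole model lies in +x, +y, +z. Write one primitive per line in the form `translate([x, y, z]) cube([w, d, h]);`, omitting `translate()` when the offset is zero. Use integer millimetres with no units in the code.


// leg_h = 394 - 29 = 365
// stretcher span = 301 - 2*26 = 249
translate([0, 0, 365]) cube([301, 337, 29]);
cube([26, 26, 365]);
translate([275, 0, 0]) cube([26, 26, 365]);
translate([0, 311, 0]) cube([26, 26, 365]);
translate([275, 311, 0]) cube([26, 26, 365]);
translate([26, 0, 191]) cube([249, 26, 22]);
translate([26, 311, 191]) cube([249, 26, 22]);
translate([0, 26, 191]) cube([26, 285, 22]);
translate([275, 26, 191]) cube([26, 285, 22]);


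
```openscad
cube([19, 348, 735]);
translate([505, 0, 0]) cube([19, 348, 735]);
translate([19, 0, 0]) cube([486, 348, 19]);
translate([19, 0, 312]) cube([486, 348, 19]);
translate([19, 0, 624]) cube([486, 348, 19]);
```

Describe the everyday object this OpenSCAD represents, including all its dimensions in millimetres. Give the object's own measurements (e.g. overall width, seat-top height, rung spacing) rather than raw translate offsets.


An open bookshelf. Two side panels, each 19 mm thick, 348 mm deep and 735 mm tall, stand 524 mm apart (outside-to-outside). Between them sit 3 shelves, each 19 mm thick and 348 mm deep, spanning the full gap between the sides. The bottom shelf rests on the floor (its underside at z = 0) and the clear gap between one shelf's top and the next shelf's underside is 293 mm.


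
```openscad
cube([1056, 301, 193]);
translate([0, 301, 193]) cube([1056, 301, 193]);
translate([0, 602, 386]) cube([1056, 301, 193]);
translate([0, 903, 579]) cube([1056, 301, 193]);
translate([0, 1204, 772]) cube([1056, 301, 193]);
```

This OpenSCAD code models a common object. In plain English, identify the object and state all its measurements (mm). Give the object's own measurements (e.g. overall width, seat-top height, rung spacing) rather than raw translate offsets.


A straight staircase of 5 solid steps. Each step is 1056 mm wide (x), 301 mm deep (y, the going) and 193 mm tall (the rise). The first step rests on the floor; each subsequent step sits one going further in +y and one rise higher in +z, directly behind and above the previous step with no overlap.


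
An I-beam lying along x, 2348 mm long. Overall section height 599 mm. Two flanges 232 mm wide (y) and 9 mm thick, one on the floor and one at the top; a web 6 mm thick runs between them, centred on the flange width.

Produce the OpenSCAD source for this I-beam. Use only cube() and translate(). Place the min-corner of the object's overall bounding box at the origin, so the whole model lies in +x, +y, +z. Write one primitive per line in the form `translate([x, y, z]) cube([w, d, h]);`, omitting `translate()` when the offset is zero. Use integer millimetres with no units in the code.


cube([2348, 232, 9]);
translate([0, 113, 9]) cube([2348, 6, 581]);
translate([0, 0, 590]) cube([2348, 232, 9]);


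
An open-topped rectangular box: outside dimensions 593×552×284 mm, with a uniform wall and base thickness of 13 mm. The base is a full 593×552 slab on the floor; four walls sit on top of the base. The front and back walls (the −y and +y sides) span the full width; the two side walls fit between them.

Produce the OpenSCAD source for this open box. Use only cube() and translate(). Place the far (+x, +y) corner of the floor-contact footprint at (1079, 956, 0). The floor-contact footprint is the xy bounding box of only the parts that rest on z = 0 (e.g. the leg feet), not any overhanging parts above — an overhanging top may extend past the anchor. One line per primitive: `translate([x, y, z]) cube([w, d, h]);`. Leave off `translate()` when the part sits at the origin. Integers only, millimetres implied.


translate([486, 404, 0]) cube([593, 552, 13]);
translate([486, 404, 13]) cube([593, 13, 271]);
translate([486, 943, 13]) cube([593, 13, 271]);
translate([486, 417, 13]) cube([13, 526, 271]);
translate([1066, 417, 13]) cube([13, 526, 271]);
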